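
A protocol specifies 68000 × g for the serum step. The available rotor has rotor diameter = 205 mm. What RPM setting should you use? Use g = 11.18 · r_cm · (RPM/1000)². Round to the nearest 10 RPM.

r = 205 mm / 2 = 102.5 mm = 10.25 cm
68,000 = 11.18 × 10.25 × (N/1000)²
(N/1000)² = 68,000 / 114.595 = 593.3941
N = 1000 × √593.3941 ≈ 24,359.7

N ≈ 24360 RPM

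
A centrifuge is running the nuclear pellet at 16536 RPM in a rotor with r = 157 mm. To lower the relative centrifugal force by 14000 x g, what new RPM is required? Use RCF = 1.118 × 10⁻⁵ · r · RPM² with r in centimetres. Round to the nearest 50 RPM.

r = 157 mm = 15.7 cm
Current RCF = 1.118 × 10⁻⁵ × 15.7 × (16536)² = 1.118 × 10⁻⁵ × 15.7 × 273,439,296 ≈ 47,995.7 × g
Target RCF = 47,995.7 − 14,000 = 33,995.7 × g
N² = 33,995.7 / (17.5526 × 10⁻⁵) = 193,678,999
N ≈ √193,678,999 ≈ 13,916.9

13900 RPM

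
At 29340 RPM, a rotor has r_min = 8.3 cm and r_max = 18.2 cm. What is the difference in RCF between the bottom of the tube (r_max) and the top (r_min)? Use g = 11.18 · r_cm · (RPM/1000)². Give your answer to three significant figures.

≈ 95300 ×g

ΔRCF = 11.18 × (r_max − r_min) × (N/1000)² = 11.18 × 9.9 × 860.8356 ≈ 95,279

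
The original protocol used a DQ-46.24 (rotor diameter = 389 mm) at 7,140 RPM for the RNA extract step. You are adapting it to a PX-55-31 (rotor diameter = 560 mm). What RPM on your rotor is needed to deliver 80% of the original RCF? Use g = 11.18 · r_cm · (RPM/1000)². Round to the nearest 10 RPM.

Original rotor: r = 389 mm / 2 = 194.5 mm = 19.45 cm
RCF = 11.18 × r × (N/1000)²
RCF_original = 11.18 × 19.45 × (7.14)² = 11.18 × 19.45 × 50.9796 ≈ 11,085.6 × g
Target RCF = 0.8 × 11,085.6 ≈ 8,868.5 × g
Your rotor: r = 560 mm / 2 = 280 mm = 28 cm
8,868.5 = 11.18 × 28 × (N/1000)²
(N/1000)² = 8,868.5 / 313.04 = 28.33025
N = 1000 × √28.33025 ≈ 5,322.6

≈ 5320 RPM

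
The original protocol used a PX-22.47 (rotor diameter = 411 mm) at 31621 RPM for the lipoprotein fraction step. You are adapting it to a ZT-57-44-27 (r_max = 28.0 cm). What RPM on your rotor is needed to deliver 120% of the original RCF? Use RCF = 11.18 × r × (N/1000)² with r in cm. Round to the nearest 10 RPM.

Original rotor: r = 411 mm / 2 = 205.5 mm = 20.55 cm
RCF_original = 11.18 × 20.55 × (31.621)² = 11.18 × 20.55 × 999.887641 ≈ 229,723.2 × g
Target RCF = 1.2 × 229,723.2 ≈ 275,667.8 × g
275,667.8 = 11.18 × 28 × (N/1000)²
(N/1000)² = 275,667.8 / 313.04 = 880.6153
N = 1000 × √880.6153 ≈ 29,675.2

≈ 29680 RPM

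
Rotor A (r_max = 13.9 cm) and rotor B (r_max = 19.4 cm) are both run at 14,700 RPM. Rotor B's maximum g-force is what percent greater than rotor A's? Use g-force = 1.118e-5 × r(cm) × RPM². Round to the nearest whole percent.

At equal RPM, RCF scales linearly with r: ratio = 19.4 / 13.9 = 1.3957.
So rotor B delivers 39.6% more g-force.

40%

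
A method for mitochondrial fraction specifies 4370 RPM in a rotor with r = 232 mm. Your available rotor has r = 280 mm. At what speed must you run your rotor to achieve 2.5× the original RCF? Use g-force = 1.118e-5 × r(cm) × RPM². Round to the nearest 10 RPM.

6290 RPM

Original rotor: r = 232 mm = 23.2 cm
RCF_original = 1.118 × 10⁻⁵ × 23.2 × (4370)² = 1.118 × 10⁻⁵ × 23.2 × 19,096,900 ≈ 4,953.3 × g
Target RCF = 2.5 × 4,953.3 ≈ 12,383.2 × g
Your rotor: r = 280 mm = 28.0 cm
12,383.2 = 1.118 × 10⁻⁵ × 28 × N²
N² = 12,383.2 / (31.304 × 10⁻⁵) = 39,557,884
N ≈ √39,557,884 ≈ 6,289.5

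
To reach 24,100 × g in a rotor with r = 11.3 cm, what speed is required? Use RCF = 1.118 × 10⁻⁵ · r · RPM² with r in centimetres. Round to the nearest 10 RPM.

≈ 13810 RPM

24,100 = 1.118 × 10⁻⁵ × 11.3 × N²
N² = 24,100 / (12.6334 × 10⁻⁵) = 190,764,165
N ≈ √190,764,165 ≈ 13,811.7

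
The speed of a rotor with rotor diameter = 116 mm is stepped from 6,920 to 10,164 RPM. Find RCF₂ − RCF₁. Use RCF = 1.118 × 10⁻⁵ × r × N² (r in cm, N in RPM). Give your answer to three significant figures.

r = 116 mm / 2 = 58 mm = 5.8 cm
RCF₁ = 1.118 × 10⁻⁵ × 5.8 × (6920)² = 1.118 × 10⁻⁵ × 5.8 × 47,886,400 ≈ 3,105.1 × g
RCF₂ = 1.118 × 10⁻⁵ × 5.8 × (10164)² = 1.118 × 10⁻⁵ × 5.8 × 103,306,896 ≈ 6,698.8 × g
Increase = 6,698.8 − 3,105.1 = 3,593.7

3590 x g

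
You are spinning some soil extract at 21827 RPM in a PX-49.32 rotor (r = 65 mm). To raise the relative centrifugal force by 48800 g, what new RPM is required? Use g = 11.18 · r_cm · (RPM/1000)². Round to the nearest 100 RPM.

N₂ ≈ 33900 RPM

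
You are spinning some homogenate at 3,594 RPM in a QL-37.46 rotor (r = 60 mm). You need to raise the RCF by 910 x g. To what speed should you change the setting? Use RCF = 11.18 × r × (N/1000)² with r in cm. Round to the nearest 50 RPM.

r = 60 mm = 6.0 cm
Current RCF = 11.18 × 6 × (3.594)² = 11.18 × 6 × 12.916836 ≈ 866.5 × g
Target RCF = 866.5 + 910 = 1,776.5 × g
(N/1000)² = 1,776.5 / 67.08 = 26.4833
N = 1000 × √26.4833 ≈ 5,146.2

≈ 5150 RPM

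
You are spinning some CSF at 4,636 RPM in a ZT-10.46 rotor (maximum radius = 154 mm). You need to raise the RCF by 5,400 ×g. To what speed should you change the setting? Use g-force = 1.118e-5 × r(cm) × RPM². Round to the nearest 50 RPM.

r = 154 mm = 15.4 cm
Current RCF = 1.118 × 10⁻⁵ × 15.4 × (4636)² = 1.118 × 10⁻⁵ × 15.4 × 21,492,496 ≈ 3,700.4 × g
Target RCF = 3,700.4 + 5,400 = 9,100.4 × g
N² = 9,100.4 / (17.2172 × 10⁻⁵) = 52,856,446
N ≈ √52,856,446 ≈ 7,270.2

7250 RPM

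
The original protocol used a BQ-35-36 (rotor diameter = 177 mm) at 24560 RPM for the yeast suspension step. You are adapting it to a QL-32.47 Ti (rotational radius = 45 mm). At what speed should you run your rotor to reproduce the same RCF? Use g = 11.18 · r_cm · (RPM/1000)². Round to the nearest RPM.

34442 RPM

Original rotor: r = 177 mm / 2 = 88.5 mm = 8.85 cm
RCF_original = 11.18 × 8.85 × (24.56)² = 11.18 × 8.85 × 603.1936 ≈ 59,681.8 × g
Your rotor: r = 45 mm = 4.5 cm
59,681.8 = 11.18 × 4.5 × (N/1000)²
(N/1000)² = 59,681.8 / 50.31 = 1186.281
N = 1000 × √1186.281 ≈ 34,442.4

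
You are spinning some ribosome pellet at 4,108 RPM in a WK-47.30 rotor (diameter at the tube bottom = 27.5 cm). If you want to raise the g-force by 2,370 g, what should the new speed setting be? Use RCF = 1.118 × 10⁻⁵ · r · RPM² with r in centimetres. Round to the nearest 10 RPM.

r = 27.5 / 2 = 13.75 cm
Current RCF = 1.118 × 10⁻⁵ × 13.75 × (4108)² = 1.118 × 10⁻⁵ × 13.75 × 16,875,664 ≈ 2,594.2 × g
Target RCF = 2,594.2 + 2,370 = 4,964.2 × g
N² = 4,964.2 / (15.3725 × 10⁻⁵) = 32,292,731
N ≈ √32,292,731 ≈ 5,682.7

5680 RPM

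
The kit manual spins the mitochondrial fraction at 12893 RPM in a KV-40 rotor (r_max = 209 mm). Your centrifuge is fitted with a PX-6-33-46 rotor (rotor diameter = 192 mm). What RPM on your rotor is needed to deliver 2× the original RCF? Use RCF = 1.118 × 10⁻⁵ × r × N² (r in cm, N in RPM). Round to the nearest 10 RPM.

26900 RPM

Original rotor: r = 209 mm = 20.9 cm
RCF = 1.118 × 10⁻⁵ × r × N²
RCF_original = 1.118 × 10⁻⁵ × 20.9 × (12893)² = 1.118 × 10⁻⁵ × 20.9 × 166,229,449 ≈ 38,841.5 × g
Target RCF = 2 × 38,841.5 ≈ 77,683 × g
Your rotor: r = 192 mm / 2 = 96 mm = 9.6 cm
77,683 = 1.118 × 10⁻⁵ × 9.6 × N²
N² = 77,683 / (10.7328 × 10⁻⁵) = 723,790,623
N ≈ √723,790,623 ≈ 26,903.4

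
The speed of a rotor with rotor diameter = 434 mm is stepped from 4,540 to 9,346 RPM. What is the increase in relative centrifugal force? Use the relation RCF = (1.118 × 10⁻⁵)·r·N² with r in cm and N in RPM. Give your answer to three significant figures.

r = 434 mm / 2 = 217 mm = 21.7 cm
RCF₁ = 1.118 × 10⁻⁵ × 21.7 × (4540)² = 1.118 × 10⁻⁵ × 21.7 × 20,611,600 ≈ 5,000.5 × g
RCF₂ = 1.118 × 10⁻⁵ × 21.7 × (9346)² = 1.118 × 10⁻⁵ × 21.7 × 87,347,716 ≈ 21,191.1 × g
Increase = 21,191.1 − 5,000.5 = 16,190.6

16200 x g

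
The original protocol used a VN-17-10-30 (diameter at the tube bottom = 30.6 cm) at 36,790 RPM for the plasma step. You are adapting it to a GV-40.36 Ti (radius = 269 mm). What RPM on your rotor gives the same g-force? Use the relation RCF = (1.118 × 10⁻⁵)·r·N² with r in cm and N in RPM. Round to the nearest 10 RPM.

27750 RPM

Original rotor: r = 30.6 / 2 = 15.3 cm
RCF_original = 1.118 × 10⁻⁵ × 15.3 × (36790)² = 1.118 × 10⁻⁵ × 15.3 × 1,353,504,100 ≈ 231,522.3 × g
Your rotor: r = 269 mm = 26.9 cm
231,522.3 = 1.118 × 10⁻⁵ × 26.9 × N²
N² = 231,522.3 / (30.0742 × 10⁻⁵) = 769,836,937
N ≈ √769,836,937 ≈ 27,745.9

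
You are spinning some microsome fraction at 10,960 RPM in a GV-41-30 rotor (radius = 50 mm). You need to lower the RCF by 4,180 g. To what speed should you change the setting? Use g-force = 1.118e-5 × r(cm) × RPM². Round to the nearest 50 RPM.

N₂ ≈ 6750 RPM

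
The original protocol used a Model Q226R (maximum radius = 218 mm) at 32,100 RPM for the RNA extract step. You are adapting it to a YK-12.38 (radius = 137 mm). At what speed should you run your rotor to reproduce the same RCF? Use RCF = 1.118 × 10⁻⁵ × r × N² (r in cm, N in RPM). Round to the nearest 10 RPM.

≈ 40490 RPM

Original rotor: r = 218 mm = 21.8 cm
RCF_original = 1.118 × 10⁻⁵ × 21.8 × (32100)² = 1.118 × 10⁻⁵ × 21.8 × 1,030,410,000 ≈ 251,135.6 × g
Your rotor: r = 137 mm = 13.7 cm
251,135.6 = 1.118 × 10⁻⁵ × 13.7 × N²
N² = 251,135.6 / (15.3166 × 10⁻⁵) = 1,639,630,205
N ≈ √1,639,630,205 ≈ 40,492.3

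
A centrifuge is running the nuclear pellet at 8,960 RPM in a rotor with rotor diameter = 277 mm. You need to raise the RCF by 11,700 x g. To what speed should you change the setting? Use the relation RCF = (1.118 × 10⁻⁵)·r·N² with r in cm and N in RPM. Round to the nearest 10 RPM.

N₂ ≈ 12480 RPM

r = 277 mm / 2 = 138.5 mm = 13.85 cm
Current RCF = 1.118 × 10⁻⁵ × 13.85 × (8960)² = 1.118 × 10⁻⁵ × 13.85 × 80,281,600 ≈ 12,431 × g
Target RCF = 12,431 + 11,700 = 24,131 × g
N² = 24,131 / (15.4843 × 10⁻⁵) = 155,841,724
N ≈ √155,841,724 ≈ 12,483.7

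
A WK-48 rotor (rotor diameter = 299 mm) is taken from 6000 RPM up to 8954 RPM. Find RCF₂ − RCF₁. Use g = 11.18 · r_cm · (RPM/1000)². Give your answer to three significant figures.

7380 × g

r = 299 mm / 2 = 149.5 mm = 14.95 cm
RCF₁ = 11.18 × 14.95 × (6)² = 11.18 × 14.95 × 36 ≈ 6,017.1 × g
RCF₂ = 11.18 × 14.95 × (8.954)² = 11.18 × 14.95 × 80.174116 ≈ 13,400.4 × g
Increase = 13,400.4 − 6,017.1 = 7,383.3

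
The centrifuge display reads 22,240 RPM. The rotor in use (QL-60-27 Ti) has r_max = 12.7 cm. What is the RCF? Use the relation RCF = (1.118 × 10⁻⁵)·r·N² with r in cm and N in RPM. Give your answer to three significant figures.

70200 × g

RCF = 1.118 × 10⁻⁵ × r × N²
RCF = 1.118 × 10⁻⁵ × 12.7 × (22240)² = 1.118 × 10⁻⁵ × 12.7 × 494,617,600 ≈ 70,228.8 × g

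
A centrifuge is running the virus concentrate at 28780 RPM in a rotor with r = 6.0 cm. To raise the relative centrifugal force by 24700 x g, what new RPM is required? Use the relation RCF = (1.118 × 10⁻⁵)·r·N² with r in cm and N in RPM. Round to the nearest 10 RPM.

34590 RPM

Current RCF = 1.118 × 10⁻⁵ × 6 × (28780)² = 1.118 × 10⁻⁵ × 6 × 828,288,400 ≈ 55,561.6 × g
Target RCF = 55,561.6 + 24,700 = 80,261.6 × g
N² = 80,261.6 / (6.708 × 10⁻⁵) = 1,196,505,665
N ≈ √1,196,505,665 ≈ 34,590.5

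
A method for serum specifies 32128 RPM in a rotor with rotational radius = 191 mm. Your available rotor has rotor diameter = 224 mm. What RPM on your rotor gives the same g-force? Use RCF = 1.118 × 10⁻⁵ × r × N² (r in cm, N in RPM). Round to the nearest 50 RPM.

≈ 41950 RPM

Original rotor: r = 191 mm = 19.1 cm
RCF_original = 1.118 × 10⁻⁵ × 19.1 × (32128)² = 1.118 × 10⁻⁵ × 19.1 × 1,032,208,384 ≈ 220,415.7 × g
Your rotor: r = 224 mm / 2 = 112 mm = 11.2 cm
220,415.7 = 1.118 × 10⁻⁵ × 11.2 × N²
N² = 220,415.7 / (12.5216 × 10⁻⁵) = 1,760,283,830
N ≈ √1,760,283,830 ≈ 41,955.7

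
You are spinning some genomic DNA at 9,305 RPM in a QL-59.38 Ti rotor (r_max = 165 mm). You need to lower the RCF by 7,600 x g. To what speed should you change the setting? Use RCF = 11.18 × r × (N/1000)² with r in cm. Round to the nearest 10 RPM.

r = 165 mm = 16.5 cm
Current RCF = 11.18 × 16.5 × (9.305)² = 11.18 × 16.5 × 86.583025 ≈ 15,972 × g
Target RCF = 15,972 − 7,600 = 8,372 × g
(N/1000)² = 8,372 / 184.47 = 45.38407
N = 1000 × √45.38407 ≈ 6,736.8

N₂ ≈ 6740 RPM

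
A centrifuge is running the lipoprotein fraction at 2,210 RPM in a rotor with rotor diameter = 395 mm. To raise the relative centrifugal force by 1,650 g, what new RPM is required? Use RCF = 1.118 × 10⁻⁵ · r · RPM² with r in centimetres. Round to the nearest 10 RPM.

r = 395 mm / 2 = 197.5 mm = 19.75 cm
Current RCF = 1.118 × 10⁻⁵ × 19.75 × (2210)² = 1.118 × 10⁻⁵ × 19.75 × 4,884,100 ≈ 1,078.4 × g
Target RCF = 1,078.4 + 1,650 = 2,728.4 × g
N² = 2,728.4 / (22.0805 × 10⁻⁵) = 12,356,604
N ≈ √12,356,604 ≈ 3,515.2

≈ 3520 RPM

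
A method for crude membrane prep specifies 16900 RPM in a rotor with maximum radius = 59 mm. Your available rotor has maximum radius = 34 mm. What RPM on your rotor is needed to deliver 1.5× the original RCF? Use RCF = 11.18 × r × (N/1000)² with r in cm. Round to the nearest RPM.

Original rotor: r = 59 mm = 5.9 cm
RCF = 11.18 × r × (N/1000)²
RCF_original = 11.18 × 5.9 × (16.9)² = 11.18 × 5.9 × 285.61 ≈ 18,839.4 × g
Target RCF = 1.5 × 18,839.4 ≈ 28,259.1 × g
Your rotor: r = 34 mm = 3.4 cm
28,259.1 = 11.18 × 3.4 × (N/1000)²
(N/1000)² = 28,259.1 / 38.012 = 743.4258
N = 1000 × √743.4258 ≈ 27,265.8

≈ 27266 RPM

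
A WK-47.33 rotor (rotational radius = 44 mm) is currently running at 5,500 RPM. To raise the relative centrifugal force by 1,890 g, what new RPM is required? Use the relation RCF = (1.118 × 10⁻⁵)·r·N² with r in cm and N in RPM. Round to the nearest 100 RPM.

r = 44 mm = 4.4 cm
Current RCF = 1.118 × 10⁻⁵ × 4.4 × (5500)² = 1.118 × 10⁻⁵ × 4.4 × 30,250,000 ≈ 1,488.1 × g
Target RCF = 1,488.1 + 1,890 = 3,378.1 × g
N² = 3,378.1 / (4.9192 × 10⁻⁵) = 68,671,735
N ≈ √68,671,735 ≈ 8,286.8

8300 RPM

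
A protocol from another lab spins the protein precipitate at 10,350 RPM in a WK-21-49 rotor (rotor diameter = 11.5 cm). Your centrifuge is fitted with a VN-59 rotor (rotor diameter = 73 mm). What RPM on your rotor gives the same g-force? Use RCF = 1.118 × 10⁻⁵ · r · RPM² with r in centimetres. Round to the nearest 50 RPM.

Original rotor: r = 11.5 / 2 = 5.75 cm
RCF_original = 1.118 × 10⁻⁵ × 5.75 × (10350)² = 1.118 × 10⁻⁵ × 5.75 × 107,122,500 ≈ 6,886.4 × g
Your rotor: r = 73 mm / 2 = 36.5 mm = 3.65 cm
6,886.4 = 1.118 × 10⁻⁵ × 3.65 × N²
N² = 6,886.4 / (4.0807 × 10⁻⁵) = 168,755,361
N ≈ √168,755,361 ≈ 12,990.6

≈ 13000 RPM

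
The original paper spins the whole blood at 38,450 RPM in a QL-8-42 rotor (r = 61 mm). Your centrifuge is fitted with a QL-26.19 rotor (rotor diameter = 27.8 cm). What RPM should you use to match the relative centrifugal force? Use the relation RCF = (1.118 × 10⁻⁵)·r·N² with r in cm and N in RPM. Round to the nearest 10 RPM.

Original rotor: r = 61 mm = 6.1 cm
RCF_original = 1.118 × 10⁻⁵ × 6.1 × (38450)² = 1.118 × 10⁻⁵ × 6.1 × 1,478,402,500 ≈ 100,824.1 × g
Your rotor: r = 27.8 / 2 = 13.9 cm
100,824.1 = 1.118 × 10⁻⁵ × 13.9 × N²
N² = 100,824.1 / (15.5402 × 10⁻⁵) = 648,795,382
N ≈ √648,795,382 ≈ 25,471.5

25470 RPM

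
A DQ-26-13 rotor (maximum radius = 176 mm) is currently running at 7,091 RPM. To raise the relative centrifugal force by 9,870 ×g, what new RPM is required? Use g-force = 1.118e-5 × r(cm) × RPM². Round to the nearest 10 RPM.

r = 176 mm = 17.6 cm
Current RCF = 1.118 × 10⁻⁵ × 17.6 × (7091)² = 1.118 × 10⁻⁵ × 17.6 × 50,282,281 ≈ 9,893.9 × g
Target RCF = 9,893.9 + 9,870 = 19,763.9 × g
N² = 19,763.9 / (19.6768 × 10⁻⁵) = 100,442,653
N ≈ √100,442,653 ≈ 10,022.1

≈ 10020 RPM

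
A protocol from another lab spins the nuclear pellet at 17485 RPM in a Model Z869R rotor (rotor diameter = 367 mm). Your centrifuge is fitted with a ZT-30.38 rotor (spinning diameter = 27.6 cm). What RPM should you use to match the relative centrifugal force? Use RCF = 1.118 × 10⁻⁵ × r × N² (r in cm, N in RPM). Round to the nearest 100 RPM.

Original rotor: r = 367 mm / 2 = 183.5 mm = 18.35 cm
RCF_original = 1.118 × 10⁻⁵ × 18.35 × (17485)² = 1.118 × 10⁻⁵ × 18.35 × 305,725,225 ≈ 62,720.4 × g
Your rotor: r = 27.6 / 2 = 13.8 cm
62,720.4 = 1.118 × 10⁻⁵ × 13.8 × N²
N² = 62,720.4 / (15.4284 × 10⁻⁵) = 406,525,628
N ≈ √406,525,628 ≈ 20,162.5

20200 RPM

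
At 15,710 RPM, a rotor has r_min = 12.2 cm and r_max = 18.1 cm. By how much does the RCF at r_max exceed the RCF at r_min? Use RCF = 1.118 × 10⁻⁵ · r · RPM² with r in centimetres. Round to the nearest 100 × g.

≈ 16300 ×g

RCF_max = 1.118 × 10⁻⁵ × 18.1 × (15710)² = 1.118 × 10⁻⁵ × 18.1 × 246,804,100 ≈ 49,942.8 × g
RCF_min = 1.118 × 10⁻⁵ × 12.2 × (15710)² = 1.118 × 10⁻⁵ × 12.2 × 246,804,100 ≈ 33,663.1 × g
ΔRCF = 49,942.8 − 33,663.1 = 16,279.7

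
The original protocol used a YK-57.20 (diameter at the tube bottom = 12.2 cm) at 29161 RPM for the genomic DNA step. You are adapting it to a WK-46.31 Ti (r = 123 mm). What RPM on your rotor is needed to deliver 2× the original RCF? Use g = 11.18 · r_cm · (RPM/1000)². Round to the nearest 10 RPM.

29040 RPM

Original rotor: r = 12.2 / 2 = 6.1 cm
RCF = 11.18 × r × (N/1000)²
RCF_original = 11.18 × 6.1 × (29.161)² = 11.18 × 6.1 × 850.363921 ≈ 57,993.1 × g
Target RCF = 2 × 57,993.1 ≈ 115,986.2 × g
Your rotor: r = 123 mm = 12.3 cm
115,986.2 = 11.18 × 12.3 × (N/1000)²
(N/1000)² = 115,986.2 / 137.514 = 843.4501
N = 1000 × √843.4501 ≈ 29,042.2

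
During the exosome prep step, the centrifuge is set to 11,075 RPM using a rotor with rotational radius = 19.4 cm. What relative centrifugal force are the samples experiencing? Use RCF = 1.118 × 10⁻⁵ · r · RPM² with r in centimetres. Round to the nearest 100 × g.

≈ 26600 ×g

RCF = 1.118 × 10⁻⁵ × 19.4 × (11075)² = 1.118 × 10⁻⁵ × 19.4 × 122,655,625 ≈ 26,603 × g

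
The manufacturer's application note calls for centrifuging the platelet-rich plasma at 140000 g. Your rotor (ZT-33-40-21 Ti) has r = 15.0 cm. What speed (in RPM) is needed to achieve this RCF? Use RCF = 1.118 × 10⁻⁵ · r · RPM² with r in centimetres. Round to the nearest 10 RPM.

RCF = 1.118 × 10⁻⁵ × r × N²
140,000 = 1.118 × 10⁻⁵ × 15 × N²
N² = 140,000 / (16.77 × 10⁻⁵) = 834,824,091
N ≈ √834,824,091 ≈ 28,893.3

N ≈ 28890 RPM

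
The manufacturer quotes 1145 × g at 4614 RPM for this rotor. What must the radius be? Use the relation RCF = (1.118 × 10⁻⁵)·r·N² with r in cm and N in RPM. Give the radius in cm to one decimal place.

≈ 4.8 cm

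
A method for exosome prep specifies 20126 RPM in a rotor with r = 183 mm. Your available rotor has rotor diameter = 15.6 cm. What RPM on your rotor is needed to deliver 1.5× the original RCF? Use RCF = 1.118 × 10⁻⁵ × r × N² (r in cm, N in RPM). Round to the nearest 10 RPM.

≈ 37760 RPM

Original rotor: r = 183 mm = 18.3 cm
RCF_original = 1.118 × 10⁻⁵ × 18.3 × (20126)² = 1.118 × 10⁻⁵ × 18.3 × 405,055,876 ≈ 82,872 × g
Target RCF = 1.5 × 82,872 ≈ 124,308 × g
Your rotor: r = 15.6 / 2 = 7.8 cm
124,308 = 1.118 × 10⁻⁵ × 7.8 × N²
N² = 124,308 / (8.7204 × 10⁻⁵) = 1,425,485,069
N ≈ √1,425,485,069 ≈ 37,755.6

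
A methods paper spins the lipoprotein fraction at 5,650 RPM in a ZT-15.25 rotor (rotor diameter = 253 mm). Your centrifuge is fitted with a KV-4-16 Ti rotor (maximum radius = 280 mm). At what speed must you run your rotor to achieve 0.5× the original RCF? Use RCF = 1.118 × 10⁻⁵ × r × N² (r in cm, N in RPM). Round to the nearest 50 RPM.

Original rotor: r = 253 mm / 2 = 126.5 mm = 12.65 cm
RCF_original = 1.118 × 10⁻⁵ × 12.65 × (5650)² = 1.118 × 10⁻⁵ × 12.65 × 31,922,500 ≈ 4,514.7 × g
Target RCF = 0.5 × 4,514.7 ≈ 2,257.3 × g
Your rotor: r = 280 mm = 28.0 cm
2,257.3 = 1.118 × 10⁻⁵ × 28 × N²
N² = 2,257.3 / (31.304 × 10⁻⁵) = 7,210,900
N ≈ √7,210,900 ≈ 2,685.3

2700 RPM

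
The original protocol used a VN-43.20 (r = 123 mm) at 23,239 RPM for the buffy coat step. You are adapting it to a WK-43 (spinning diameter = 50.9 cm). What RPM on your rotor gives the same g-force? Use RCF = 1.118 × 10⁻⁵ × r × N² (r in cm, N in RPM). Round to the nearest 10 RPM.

Original rotor: r = 123 mm = 12.3 cm
RCF_original = 1.118 × 10⁻⁵ × 12.3 × (23239)² = 1.118 × 10⁻⁵ × 12.3 × 540,051,121 ≈ 74,264.6 × g
Your rotor: r = 50.9 / 2 = 25.45 cm
74,264.6 = 1.118 × 10⁻⁵ × 25.45 × N²
N² = 74,264.6 / (28.4531 × 10⁻⁵) = 261,007,061
N ≈ √261,007,061 ≈ 16,155.7

≈ 16160 RPM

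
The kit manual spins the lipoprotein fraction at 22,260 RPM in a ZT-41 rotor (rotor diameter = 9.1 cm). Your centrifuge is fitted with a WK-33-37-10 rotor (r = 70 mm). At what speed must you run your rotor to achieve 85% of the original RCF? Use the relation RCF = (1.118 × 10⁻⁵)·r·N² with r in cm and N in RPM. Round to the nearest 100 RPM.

Original rotor: r = 9.1 / 2 = 4.55 cm
RCF = 1.118 × 10⁻⁵ × r × N²
RCF_original = 1.118 × 10⁻⁵ × 4.55 × (22260)² = 1.118 × 10⁻⁵ × 4.55 × 495,507,600 ≈ 25,206 × g
Target RCF = 0.85 × 25,206 ≈ 21,425.1 × g
Your rotor: r = 70 mm = 7.0 cm
21,425.1 = 1.118 × 10⁻⁵ × 7 × N²
N² = 21,425.1 / (7.826 × 10⁻⁵) = 273,768,209
N ≈ √273,768,209 ≈ 16,545.9

≈ 16500 RPM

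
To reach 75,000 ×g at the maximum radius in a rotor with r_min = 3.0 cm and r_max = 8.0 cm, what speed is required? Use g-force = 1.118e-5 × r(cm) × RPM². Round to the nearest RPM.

28958 RPM

Use r_max = 8.0 cm.
RCF = 1.118 × 10⁻⁵ × r × N²
75,000 = 1.118 × 10⁻⁵ × 8 × N²
N² = 75,000 / (8.944 × 10⁻⁵) = 838,550,984
N ≈ √838,550,984 ≈ 28,957.7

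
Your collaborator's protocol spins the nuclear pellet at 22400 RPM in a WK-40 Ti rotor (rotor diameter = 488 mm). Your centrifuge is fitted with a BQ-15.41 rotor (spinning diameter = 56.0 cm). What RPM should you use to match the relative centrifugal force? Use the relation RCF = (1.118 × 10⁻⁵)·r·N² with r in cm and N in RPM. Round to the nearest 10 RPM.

Original rotor: r = 488 mm / 2 = 244 mm = 24.4 cm
RCF_original = 1.118 × 10⁻⁵ × 24.4 × (22400)² = 1.118 × 10⁻⁵ × 24.4 × 501,760,000 ≈ 136,876.1 × g
Your rotor: r = 56.0 / 2 = 28 cm
136,876.1 = 1.118 × 10⁻⁵ × 28 × N²
N² = 136,876.1 / (31.304 × 10⁻⁵) = 437,247,956
N ≈ √437,247,956 ≈ 20,910.5

≈ 20910 RPM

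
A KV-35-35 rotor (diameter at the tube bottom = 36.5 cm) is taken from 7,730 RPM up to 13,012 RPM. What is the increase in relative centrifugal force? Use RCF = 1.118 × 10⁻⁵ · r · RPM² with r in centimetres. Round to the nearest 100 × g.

22400 ×g

r = 36.5 / 2 = 18.25 cm
RCF₁ = 1.118 × 10⁻⁵ × 18.25 × (7730)² = 1.118 × 10⁻⁵ × 18.25 × 59,752,900 ≈ 12,191.7 × g
RCF₂ = 1.118 × 10⁻⁵ × 18.25 × (13012)² = 1.118 × 10⁻⁵ × 18.25 × 169,312,144 ≈ 34,545.6 × g
Increase = 34,545.6 − 12,191.7 = 22,353.9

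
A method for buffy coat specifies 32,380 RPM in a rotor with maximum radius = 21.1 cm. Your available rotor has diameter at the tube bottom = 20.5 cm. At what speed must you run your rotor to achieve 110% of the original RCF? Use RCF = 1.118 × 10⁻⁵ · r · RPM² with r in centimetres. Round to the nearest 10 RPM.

≈ 48730 RPM

RCF_original = 1.118 × 10⁻⁵ × 21.1 × (32380)² = 1.118 × 10⁻⁵ × 21.1 × 1,048,464,400 ≈ 247,330.7 × g
Target RCF = 1.1 × 247,330.7 ≈ 272,063.8 × g
Your rotor: r = 20.5 / 2 = 10.25 cm
272,063.8 = 1.118 × 10⁻⁵ × 10.25 × N²
N² = 272,063.8 / (11.4595 × 10⁻⁵) = 2,374,133,252
N ≈ √2,374,133,252 ≈ 48,725.1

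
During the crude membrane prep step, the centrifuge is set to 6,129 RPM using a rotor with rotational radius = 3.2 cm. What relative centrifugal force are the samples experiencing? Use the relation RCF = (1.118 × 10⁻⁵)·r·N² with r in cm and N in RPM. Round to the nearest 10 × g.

RCF = 1.118 × 10⁻⁵ × 3.2 × (6129)² = 1.118 × 10⁻⁵ × 3.2 × 37,564,641 ≈ 1,343.9 × g

RCF ≈ 1340 × g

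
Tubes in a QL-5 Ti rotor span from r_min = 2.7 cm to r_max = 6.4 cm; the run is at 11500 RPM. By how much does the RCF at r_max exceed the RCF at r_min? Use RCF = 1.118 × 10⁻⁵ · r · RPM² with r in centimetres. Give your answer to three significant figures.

ΔRCF = 1.118 × 10⁻⁵ × (r_max − r_min) × N² = 1.118 × 10⁻⁵ × 3.7 × 132,250,000 ≈ 5,470.7

ΔRCF ≈ 5470 × g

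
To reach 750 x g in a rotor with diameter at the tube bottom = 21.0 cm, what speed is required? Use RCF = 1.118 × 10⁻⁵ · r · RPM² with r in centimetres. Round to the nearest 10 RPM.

r = 21.0 / 2 = 10.5 cm
750 = 1.118 × 10⁻⁵ × 10.5 × N²
N² = 750 / (11.739 × 10⁻⁵) = 6,388,960
N ≈ √6,388,960 ≈ 2,527.6

≈ 2530 RPM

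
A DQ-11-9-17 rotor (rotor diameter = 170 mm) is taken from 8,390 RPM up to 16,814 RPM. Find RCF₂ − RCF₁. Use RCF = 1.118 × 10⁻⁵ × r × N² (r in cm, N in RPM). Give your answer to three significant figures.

20200 × g

r = 170 mm / 2 = 85 mm = 8.5 cm
RCF₁ = 1.118 × 10⁻⁵ × 8.5 × (8390)² = 1.118 × 10⁻⁵ × 8.5 × 70,392,100 ≈ 6,689.4 × g
RCF₂ = 1.118 × 10⁻⁵ × 8.5 × (16814)² = 1.118 × 10⁻⁵ × 8.5 × 282,710,596 ≈ 26,866 × g
Increase = 26,866 − 6,689.4 = 20,176.6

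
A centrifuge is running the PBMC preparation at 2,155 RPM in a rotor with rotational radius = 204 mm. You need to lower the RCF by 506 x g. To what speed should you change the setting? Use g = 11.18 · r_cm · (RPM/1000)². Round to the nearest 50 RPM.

r = 204 mm = 20.4 cm
Current RCF = 11.18 × 20.4 × (2.155)² = 11.18 × 20.4 × 4.644025 ≈ 1,059.2 × g
Target RCF = 1,059.2 − 506 = 553.2 × g
(N/1000)² = 553.2 / 228.072 = 2.42555
N = 1000 × √2.42555 ≈ 1,557.4

1550 RPM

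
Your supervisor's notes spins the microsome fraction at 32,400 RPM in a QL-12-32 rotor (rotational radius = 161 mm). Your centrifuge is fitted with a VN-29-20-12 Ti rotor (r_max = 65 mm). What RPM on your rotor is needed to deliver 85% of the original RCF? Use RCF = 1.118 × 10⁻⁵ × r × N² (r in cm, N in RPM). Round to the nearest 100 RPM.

≈ 47000 RPM

Original rotor: r = 161 mm = 16.1 cm
RCF = 1.118 × 10⁻⁵ × r × N²
RCF_original = 1.118 × 10⁻⁵ × 16.1 × (32400)² = 1.118 × 10⁻⁵ × 16.1 × 1,049,760,000 ≈ 188,954.7 × g
Target RCF = 0.85 × 188,954.7 ≈ 160,611.5 × g
Your rotor: r = 65 mm = 6.5 cm
160,611.5 = 1.118 × 10⁻⁵ × 6.5 × N²
N² = 160,611.5 / (7.267 × 10⁻⁵) = 2,210,148,617
N ≈ √2,210,148,617 ≈ 47,012.2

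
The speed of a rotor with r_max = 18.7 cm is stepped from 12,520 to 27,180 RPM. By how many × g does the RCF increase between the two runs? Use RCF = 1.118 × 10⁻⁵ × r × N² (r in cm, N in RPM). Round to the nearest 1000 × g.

≈ 122000 × g

RCF₁ = 1.118 × 10⁻⁵ × 18.7 × (12520)² = 1.118 × 10⁻⁵ × 18.7 × 156,750,400 ≈ 32,771.2 × g
RCF₂ = 1.118 × 10⁻⁵ × 18.7 × (27180)² = 1.118 × 10⁻⁵ × 18.7 × 738,752,400 ≈ 154,448 × g
Increase = 154,448 − 32,771.2 = 121,676.8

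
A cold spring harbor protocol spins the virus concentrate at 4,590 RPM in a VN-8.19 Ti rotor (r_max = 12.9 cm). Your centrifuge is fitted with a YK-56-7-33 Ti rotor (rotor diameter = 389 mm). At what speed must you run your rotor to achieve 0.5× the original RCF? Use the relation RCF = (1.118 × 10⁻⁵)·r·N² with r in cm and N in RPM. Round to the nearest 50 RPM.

RCF = 1.118 × 10⁻⁵ × r × N²
RCF_original = 1.118 × 10⁻⁵ × 12.9 × (4590)² = 1.118 × 10⁻⁵ × 12.9 × 21,068,100 ≈ 3,038.5 × g
Target RCF = 0.5 × 3,038.5 ≈ 1,519.2 × g
Your rotor: r = 389 mm / 2 = 194.5 mm = 19.45 cm
1,519.2 = 1.118 × 10⁻⁵ × 19.45 × N²
N² = 1,519.2 / (21.7451 × 10⁻⁵) = 6,986,402
N ≈ √6,986,402 ≈ 2,643.2

≈ 2650 RPM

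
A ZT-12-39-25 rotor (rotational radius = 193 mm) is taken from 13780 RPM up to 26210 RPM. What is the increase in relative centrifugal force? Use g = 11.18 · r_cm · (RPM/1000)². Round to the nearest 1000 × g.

107000 ×g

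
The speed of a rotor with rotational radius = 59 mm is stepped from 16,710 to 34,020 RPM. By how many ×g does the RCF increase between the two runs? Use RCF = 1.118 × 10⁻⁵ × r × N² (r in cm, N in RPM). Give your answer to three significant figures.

r = 59 mm = 5.9 cm
RCF₁ = 1.118 × 10⁻⁵ × 5.9 × (16710)² = 1.118 × 10⁻⁵ × 5.9 × 279,224,100 ≈ 18,418.2 × g
RCF₂ = 1.118 × 10⁻⁵ × 5.9 × (34020)² = 1.118 × 10⁻⁵ × 5.9 × 1,157,360,400 ≈ 76,341.8 × g
Increase = 76,341.8 − 18,418.2 = 57,923.6

57900 ×g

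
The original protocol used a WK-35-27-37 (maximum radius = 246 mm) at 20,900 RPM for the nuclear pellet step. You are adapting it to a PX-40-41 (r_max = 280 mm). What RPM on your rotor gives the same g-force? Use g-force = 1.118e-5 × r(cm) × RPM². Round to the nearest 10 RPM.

Original rotor: r = 246 mm = 24.6 cm
RCF_original = 1.118 × 10⁻⁵ × 24.6 × (20900)² = 1.118 × 10⁻⁵ × 24.6 × 436,810,000 ≈ 120,135 × g
Your rotor: r = 280 mm = 28.0 cm
120,135 = 1.118 × 10⁻⁵ × 28 × N²
N² = 120,135 / (31.304 × 10⁻⁵) = 383,768,847
N ≈ √383,768,847 ≈ 19,590.0

≈ 19590 RPM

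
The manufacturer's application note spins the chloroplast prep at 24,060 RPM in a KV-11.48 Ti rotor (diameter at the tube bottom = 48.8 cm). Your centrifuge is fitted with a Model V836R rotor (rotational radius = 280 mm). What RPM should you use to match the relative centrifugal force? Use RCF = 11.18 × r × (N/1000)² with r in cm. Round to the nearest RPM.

Original rotor: r = 48.8 / 2 = 24.4 cm
RCF = 11.18 × r × (N/1000)²
RCF_original = 11.18 × 24.4 × (24.06)² = 11.18 × 24.4 × 578.8836 ≈ 157,914.8 × g
Your rotor: r = 280 mm = 28.0 cm
157,914.8 = 11.18 × 28 × (N/1000)²
(N/1000)² = 157,914.8 / 313.04 = 504.4557
N = 1000 × √504.4557 ≈ 22,460.1

22460 RPM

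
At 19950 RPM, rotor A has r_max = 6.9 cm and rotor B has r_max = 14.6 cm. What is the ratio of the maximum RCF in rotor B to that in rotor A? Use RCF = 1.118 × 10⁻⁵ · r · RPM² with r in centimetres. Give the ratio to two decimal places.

2.12

At fixed N, RCF ∝ r, so RCF_B/RCF_A = r_B/r_A = 14.6 / 6.9 = 2.1159.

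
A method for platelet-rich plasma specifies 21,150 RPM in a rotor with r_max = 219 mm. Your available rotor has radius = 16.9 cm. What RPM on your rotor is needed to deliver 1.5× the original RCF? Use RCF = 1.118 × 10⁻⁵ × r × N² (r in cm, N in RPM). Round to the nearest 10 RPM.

Original rotor: r = 219 mm = 21.9 cm
RCF = 1.118 × 10⁻⁵ × r × N²
RCF_original = 1.118 × 10⁻⁵ × 21.9 × (21150)² = 1.118 × 10⁻⁵ × 21.9 × 447,322,500 ≈ 109,523.3 × g
Target RCF = 1.5 × 109,523.3 ≈ 164,285 × g
164,285 = 1.118 × 10⁻⁵ × 16.9 × N²
N² = 164,285 / (18.8942 × 10⁻⁵) = 869,499,635
N ≈ √869,499,635 ≈ 29,487.3

29490 RPM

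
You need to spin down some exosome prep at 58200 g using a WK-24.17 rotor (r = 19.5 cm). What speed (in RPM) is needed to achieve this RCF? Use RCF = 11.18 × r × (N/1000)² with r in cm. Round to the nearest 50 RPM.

16350 RPM

58,200 = 11.18 × 19.5 × (N/1000)²
(N/1000)² = 58,200 / 218.01 = 266.9602
N = 1000 × √266.9602 ≈ 16,338.9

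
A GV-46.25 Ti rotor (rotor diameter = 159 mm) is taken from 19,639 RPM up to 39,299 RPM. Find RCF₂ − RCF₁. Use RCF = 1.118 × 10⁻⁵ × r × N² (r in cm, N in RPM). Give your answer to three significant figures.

r = 159 mm / 2 = 79.5 mm = 7.95 cm
RCF₁ = 1.118 × 10⁻⁵ × 7.95 × (19639)² = 1.118 × 10⁻⁵ × 7.95 × 385,690,321 ≈ 34,280.5 × g
RCF₂ = 1.118 × 10⁻⁵ × 7.95 × (39299)² = 1.118 × 10⁻⁵ × 7.95 × 1,544,411,401 ≈ 137,268.8 × g
Increase = 137,268.8 − 34,280.5 = 102,988.3

103000 × g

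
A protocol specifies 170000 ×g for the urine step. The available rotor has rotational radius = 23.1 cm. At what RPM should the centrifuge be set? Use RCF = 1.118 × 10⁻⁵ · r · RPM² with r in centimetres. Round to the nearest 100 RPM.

170,000 = 1.118 × 10⁻⁵ × 23.1 × N²
N² = 170,000 / (25.8258 × 10⁻⁵) = 658,256,472
N ≈ √658,256,472 ≈ 25,656.5

25700 RPM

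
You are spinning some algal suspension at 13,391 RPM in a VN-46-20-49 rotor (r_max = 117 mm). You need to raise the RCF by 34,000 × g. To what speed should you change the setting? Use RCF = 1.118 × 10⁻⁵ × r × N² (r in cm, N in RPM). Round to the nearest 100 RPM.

21000 RPM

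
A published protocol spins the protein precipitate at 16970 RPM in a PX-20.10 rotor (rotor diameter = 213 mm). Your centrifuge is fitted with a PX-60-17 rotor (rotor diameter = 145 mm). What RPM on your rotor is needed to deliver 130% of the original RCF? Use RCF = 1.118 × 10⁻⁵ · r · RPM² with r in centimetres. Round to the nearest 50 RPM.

Original rotor: r = 213 mm / 2 = 106.5 mm = 10.65 cm
RCF_original = 1.118 × 10⁻⁵ × 10.65 × (16970)² = 1.118 × 10⁻⁵ × 10.65 × 287,980,900 ≈ 34,289 × g
Target RCF = 1.3 × 34,289 ≈ 44,575.7 × g
Your rotor: r = 145 mm / 2 = 72.5 mm = 7.25 cm
44,575.7 = 1.118 × 10⁻⁵ × 7.25 × N²
N² = 44,575.7 / (8.1055 × 10⁻⁵) = 549,943,865
N ≈ √549,943,865 ≈ 23,450.9

≈ 23450 RPM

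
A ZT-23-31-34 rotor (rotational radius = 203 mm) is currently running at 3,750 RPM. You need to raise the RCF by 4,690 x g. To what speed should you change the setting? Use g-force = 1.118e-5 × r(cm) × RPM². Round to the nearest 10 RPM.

r = 203 mm = 20.3 cm
Current RCF = 1.118 × 10⁻⁵ × 20.3 × (3750)² = 1.118 × 10⁻⁵ × 20.3 × 14,062,500 ≈ 3,191.5 × g
Target RCF = 3,191.5 + 4,690 = 7,881.5 × g
N² = 7,881.5 / (22.6954 × 10⁻⁵) = 34,727,302
N ≈ √34,727,302 ≈ 5,893.0

5890 RPM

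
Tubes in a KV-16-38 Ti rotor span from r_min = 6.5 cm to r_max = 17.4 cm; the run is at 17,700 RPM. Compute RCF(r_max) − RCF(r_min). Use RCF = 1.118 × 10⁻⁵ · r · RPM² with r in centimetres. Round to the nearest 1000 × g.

ΔRCF = 1.118 × 10⁻⁵ × (r_max − r_min) × N² = 1.118 × 10⁻⁵ × 10.9 × 313,290,000 ≈ 38,178.1

≈ 38000 x g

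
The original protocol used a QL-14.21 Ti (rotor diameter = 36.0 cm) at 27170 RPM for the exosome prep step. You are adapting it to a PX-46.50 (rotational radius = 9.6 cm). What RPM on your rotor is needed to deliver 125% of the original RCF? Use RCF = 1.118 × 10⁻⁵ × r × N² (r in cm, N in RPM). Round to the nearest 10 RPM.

Original rotor: r = 36.0 / 2 = 18 cm
RCF_original = 1.118 × 10⁻⁵ × 18 × (27170)² = 1.118 × 10⁻⁵ × 18 × 738,208,900 ≈ 148,557.2 × g
Target RCF = 1.25 × 148,557.2 ≈ 185,696.5 × g
185,696.5 = 1.118 × 10⁻⁵ × 9.6 × N²
N² = 185,696.5 / (10.7328 × 10⁻⁵) = 1,730,177,586
N ≈ √1,730,177,586 ≈ 41,595.4

41600 RPM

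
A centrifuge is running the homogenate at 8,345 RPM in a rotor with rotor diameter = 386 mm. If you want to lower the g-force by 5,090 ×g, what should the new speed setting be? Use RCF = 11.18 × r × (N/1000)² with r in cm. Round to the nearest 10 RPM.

r = 386 mm / 2 = 193 mm = 19.3 cm
Current RCF = 11.18 × 19.3 × (8.345)² = 11.18 × 19.3 × 69.639025 ≈ 15,026.3 × g
Target RCF = 15,026.3 − 5,090 = 9,936.3 × g
(N/1000)² = 9,936.3 / 215.774 = 46.04957
N = 1000 × √46.04957 ≈ 6,786.0

6790 RPM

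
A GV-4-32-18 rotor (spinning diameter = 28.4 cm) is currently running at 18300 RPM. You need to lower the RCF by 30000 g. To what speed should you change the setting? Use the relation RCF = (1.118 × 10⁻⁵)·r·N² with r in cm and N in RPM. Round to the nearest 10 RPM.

N₂ ≈ 12080 RPM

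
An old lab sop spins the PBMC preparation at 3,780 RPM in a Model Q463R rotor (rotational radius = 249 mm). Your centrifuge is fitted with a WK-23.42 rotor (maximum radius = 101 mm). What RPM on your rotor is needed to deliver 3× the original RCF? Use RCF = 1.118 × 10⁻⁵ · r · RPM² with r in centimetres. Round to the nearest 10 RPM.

≈ 10280 RPM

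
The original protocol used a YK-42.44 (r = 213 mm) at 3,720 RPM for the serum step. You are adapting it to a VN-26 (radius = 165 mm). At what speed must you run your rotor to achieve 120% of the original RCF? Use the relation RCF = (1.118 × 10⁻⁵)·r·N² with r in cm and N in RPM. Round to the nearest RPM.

Original rotor: r = 213 mm = 21.3 cm
RCF_original = 1.118 × 10⁻⁵ × 21.3 × (3720)² = 1.118 × 10⁻⁵ × 21.3 × 13,838,400 ≈ 3,295.4 × g
Target RCF = 1.2 × 3,295.4 ≈ 3,954.5 × g
Your rotor: r = 165 mm = 16.5 cm
3,954.5 = 1.118 × 10⁻⁵ × 16.5 × N²
N² = 3,954.5 / (18.447 × 10⁻⁵) = 21,437,090
N ≈ √21,437,090 ≈ 4,630.0

≈ 4630 RPM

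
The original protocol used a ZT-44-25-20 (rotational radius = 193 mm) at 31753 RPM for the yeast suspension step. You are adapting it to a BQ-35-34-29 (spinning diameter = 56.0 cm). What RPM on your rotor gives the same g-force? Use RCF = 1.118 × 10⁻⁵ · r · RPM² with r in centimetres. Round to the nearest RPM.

26362 RPM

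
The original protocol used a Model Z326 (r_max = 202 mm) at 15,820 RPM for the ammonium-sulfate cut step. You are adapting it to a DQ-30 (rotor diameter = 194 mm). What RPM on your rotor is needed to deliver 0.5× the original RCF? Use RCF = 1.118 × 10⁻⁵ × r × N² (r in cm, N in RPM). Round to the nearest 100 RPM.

≈ 16100 RPM

Original rotor: r = 202 mm = 20.2 cm
RCF_original = 1.118 × 10⁻⁵ × 20.2 × (15820)² = 1.118 × 10⁻⁵ × 20.2 × 250,272,400 ≈ 56,520.5 × g
Target RCF = 0.5 × 56,520.5 ≈ 28,260.2 × g
Your rotor: r = 194 mm / 2 = 97 mm = 9.7 cm
28,260.2 = 1.118 × 10⁻⁵ × 9.7 × N²
N² = 28,260.2 / (10.8446 × 10⁻⁵) = 260,592,369
N ≈ √260,592,369 ≈ 16,142.9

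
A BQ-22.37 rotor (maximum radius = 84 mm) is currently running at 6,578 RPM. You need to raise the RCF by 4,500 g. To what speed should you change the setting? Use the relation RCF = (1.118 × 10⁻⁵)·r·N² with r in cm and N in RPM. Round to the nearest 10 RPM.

r = 84 mm = 8.4 cm
Current RCF = 1.118 × 10⁻⁵ × 8.4 × (6578)² = 1.118 × 10⁻⁵ × 8.4 × 43,270,084 ≈ 4,063.6 × g
Target RCF = 4,063.6 + 4,500 = 8,563.6 × g
N² = 8,563.6 / (9.3912 × 10⁻⁵) = 91,187,495
N ≈ √91,187,495 ≈ 9,549.2

9550 RPM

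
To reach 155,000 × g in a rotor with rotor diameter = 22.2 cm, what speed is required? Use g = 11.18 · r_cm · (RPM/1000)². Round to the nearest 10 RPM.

r = 22.2 / 2 = 11.1 cm
155,000 = 11.18 × 11.1 × (N/1000)²
(N/1000)² = 155,000 / 124.098 = 1249.013
N = 1000 × √1249.013 ≈ 35,341.4

N ≈ 35340 RPM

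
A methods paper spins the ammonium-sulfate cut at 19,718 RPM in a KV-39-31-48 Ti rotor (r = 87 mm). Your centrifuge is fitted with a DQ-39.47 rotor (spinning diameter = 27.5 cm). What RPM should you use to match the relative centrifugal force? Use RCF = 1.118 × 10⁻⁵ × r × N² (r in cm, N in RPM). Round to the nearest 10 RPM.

15680 RPM

Original rotor: r = 87 mm = 8.7 cm
RCF = 1.118 × 10⁻⁵ × r × N²
RCF_original = 1.118 × 10⁻⁵ × 8.7 × (19718)² = 1.118 × 10⁻⁵ × 8.7 × 388,799,524 ≈ 37,817 × g
Your rotor: r = 27.5 / 2 = 13.75 cm
37,817 = 1.118 × 10⁻⁵ × 13.75 × N²
N² = 37,817 / (15.3725 × 10⁻⁵) = 246,004,228
N ≈ √246,004,228 ≈ 15,684.5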